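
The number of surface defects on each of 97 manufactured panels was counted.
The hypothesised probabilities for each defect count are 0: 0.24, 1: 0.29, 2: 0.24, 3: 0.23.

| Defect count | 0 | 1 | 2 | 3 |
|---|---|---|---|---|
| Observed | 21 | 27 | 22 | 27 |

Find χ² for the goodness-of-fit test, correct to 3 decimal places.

Expected counts E_i = n·p_i: 97×0.24 = 23.28, 97×0.29 = 28.13, 97×0.24 = 23.28, 97×0.23 = 22.31.
χ² = (21−23.28)²/23.28 + (27−28.13)²/28.13 + (22−23.28)²/23.28 + (27−22.31)²/22.31
   = 0.2233 + 0.0454 + 0.0704 + 0.9859
Sum = 1.325

1.325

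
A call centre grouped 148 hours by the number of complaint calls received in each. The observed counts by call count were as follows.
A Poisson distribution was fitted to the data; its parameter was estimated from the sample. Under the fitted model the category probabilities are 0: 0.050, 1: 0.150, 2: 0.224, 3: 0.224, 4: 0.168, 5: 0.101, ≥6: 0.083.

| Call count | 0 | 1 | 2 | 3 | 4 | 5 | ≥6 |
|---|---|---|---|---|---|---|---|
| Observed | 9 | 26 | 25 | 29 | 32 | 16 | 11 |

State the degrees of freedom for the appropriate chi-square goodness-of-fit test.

There are k = 7 categories and 1 parameter estimated from the data, so df = 7 − 1 − 1 = 5.

5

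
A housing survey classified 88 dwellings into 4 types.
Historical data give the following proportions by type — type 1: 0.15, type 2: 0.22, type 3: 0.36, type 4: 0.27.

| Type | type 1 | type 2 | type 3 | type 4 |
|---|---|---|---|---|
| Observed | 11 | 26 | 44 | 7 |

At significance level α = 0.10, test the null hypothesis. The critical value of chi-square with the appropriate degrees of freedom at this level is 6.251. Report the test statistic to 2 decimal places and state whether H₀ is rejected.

Expected counts E_i = n·p_i: 88×0.15 = 13.2, 88×0.22 = 19.36, 88×0.36 = 31.68, 88×0.27 = 23.76.
cat         O        E   (O−E)²/E
type 1     11     13.2      0.367
type 2     26    19.36      2.277
type 3     44    31.68      4.791
type 4      7    23.76     11.822
Sum = 19.26
df = 3. Since 19.26 > 6.251, we reject H₀.

19.26; reject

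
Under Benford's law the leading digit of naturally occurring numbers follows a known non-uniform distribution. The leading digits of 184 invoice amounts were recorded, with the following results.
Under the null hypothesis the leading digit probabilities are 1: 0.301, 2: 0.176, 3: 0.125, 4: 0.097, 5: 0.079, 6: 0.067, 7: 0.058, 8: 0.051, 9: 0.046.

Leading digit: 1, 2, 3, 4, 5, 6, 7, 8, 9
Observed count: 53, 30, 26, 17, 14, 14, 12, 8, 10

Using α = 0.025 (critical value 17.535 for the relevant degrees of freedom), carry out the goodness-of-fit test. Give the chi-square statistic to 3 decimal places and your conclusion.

Expected counts E_i = n·p_i: 184×0.301 = 55.384, 184×0.176 = 32.384, 184×0.125 = 23, 184×0.097 = 17.848, 184×0.079 = 14.536, 184×0.067 = 12.328, 184×0.058 = 10.672, 184×0.051 = 9.384, 184×0.046 = 8.464.
cat         O        E   (O−E)²/E
1          53   55.384     0.1026
2          30   32.384     0.1755
3          26       23     0.3913
4          17   17.848     0.0403
5          14   14.536     0.0198
6          14   12.328     0.2268
7          12   10.672     0.1653
8           8    9.384     0.2041
9          10    8.464     0.2787
Sum = 1.604
df = 8. Since 1.604 < 17.535, we do not reject H₀.

1.604; do not reject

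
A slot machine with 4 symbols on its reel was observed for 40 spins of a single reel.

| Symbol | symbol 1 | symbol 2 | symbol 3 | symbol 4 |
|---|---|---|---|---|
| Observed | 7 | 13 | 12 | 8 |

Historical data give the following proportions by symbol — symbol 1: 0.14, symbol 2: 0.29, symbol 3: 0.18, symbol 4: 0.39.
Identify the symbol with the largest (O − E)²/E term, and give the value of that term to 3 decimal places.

symbol 4, 3.703

Expected counts E_i = n·p_i: 40×0.14 = 5.6, 40×0.29 = 11.6, 40×0.18 = 7.2, 40×0.39 = 15.6.
χ² = (7−5.6)²/5.6 + (13−11.6)²/11.6 + (12−7.2)²/7.2 + (8−15.6)²/15.6
   = 0.3500 + 0.1690 + 3.2000 + 3.7026
The largest term is for symbol 4: 3.703.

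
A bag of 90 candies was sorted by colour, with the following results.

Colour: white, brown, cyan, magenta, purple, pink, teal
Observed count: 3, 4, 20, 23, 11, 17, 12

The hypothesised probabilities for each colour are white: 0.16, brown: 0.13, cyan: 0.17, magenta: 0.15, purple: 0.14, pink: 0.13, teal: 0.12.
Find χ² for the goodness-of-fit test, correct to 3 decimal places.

Expected counts E_i = n·p_i: 90×0.16 = 14.4, 90×0.13 = 11.7, 90×0.17 = 15.3, 90×0.15 = 13.5, 90×0.14 = 12.6, 90×0.13 = 11.7, 90×0.12 = 10.8.
χ² = (3−14.4)²/14.4 + (4−11.7)²/11.7 + (20−15.3)²/15.3 + (23−13.5)²/13.5 + (11−12.6)²/12.6 + (17−11.7)²/11.7 + (12−10.8)²/10.8
   = 9.0250 + 5.0675 + 1.4438 + 6.6852 + 0.2032 + 2.4009 + 0.1333
Sum = 24.959

24.959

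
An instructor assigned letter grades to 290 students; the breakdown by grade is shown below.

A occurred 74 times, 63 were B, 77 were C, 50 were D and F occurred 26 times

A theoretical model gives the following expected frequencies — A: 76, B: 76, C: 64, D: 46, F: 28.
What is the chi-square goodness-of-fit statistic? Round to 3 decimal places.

χ² = (74−76)²/76 + (63−76)²/76 + (77−64)²/64 + (50−46)²/46 + (26−28)²/28
   = 0.0526 + 2.2237 + 2.6406 + 0.3478 + 0.1429
Sum = 5.408

5.408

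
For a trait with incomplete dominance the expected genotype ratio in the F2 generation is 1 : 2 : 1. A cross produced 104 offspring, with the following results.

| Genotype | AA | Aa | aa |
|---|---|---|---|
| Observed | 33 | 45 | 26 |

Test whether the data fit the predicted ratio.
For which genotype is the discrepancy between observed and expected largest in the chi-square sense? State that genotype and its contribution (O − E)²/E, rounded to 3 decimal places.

AA, 1.885

Ratio total = 4. Expected counts: 104×1/4 = 26, 104×2/4 = 52, 104×1/4 = 26.
AA: (33 − 26)²/26 = 49/26 = 1.8846
Aa: (45 − 52)²/52 = 49/52 = 0.9423
aa: (26 − 26)²/26 = 0/26 = 0.0000
The largest term is for AA: 1.885.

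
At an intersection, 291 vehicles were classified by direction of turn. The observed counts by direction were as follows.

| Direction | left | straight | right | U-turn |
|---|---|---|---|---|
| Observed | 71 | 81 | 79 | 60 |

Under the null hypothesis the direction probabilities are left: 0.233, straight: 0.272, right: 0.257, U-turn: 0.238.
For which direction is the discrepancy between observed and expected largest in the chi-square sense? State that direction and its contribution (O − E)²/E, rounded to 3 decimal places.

U-turn, 1.238

Expected counts E_i = n·p_i: 291×0.233 = 67.803, 291×0.272 = 79.152, 291×0.257 = 74.787, 291×0.238 = 69.258.
χ² = (71−67.803)²/67.803 + (81−79.152)²/79.152 + (79−74.787)²/74.787 + (60−69.258)²/69.258
   = 0.1507 + 0.0431 + 0.2373 + 1.2376
The largest term is for U-turn: 1.238.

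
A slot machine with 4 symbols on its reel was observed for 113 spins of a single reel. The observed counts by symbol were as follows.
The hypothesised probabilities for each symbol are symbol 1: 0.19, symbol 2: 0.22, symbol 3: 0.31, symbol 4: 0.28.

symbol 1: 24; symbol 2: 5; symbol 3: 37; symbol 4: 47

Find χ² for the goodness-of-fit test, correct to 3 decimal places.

Expected counts E_i = n·p_i: 113×0.19 = 21.47, 113×0.22 = 24.86, 113×0.31 = 35.03, 113×0.28 = 31.64.
cat           O        E   (O−E)²/E
symbol 1     24    21.47     0.2981
symbol 2      5    24.86    15.8656
symbol 3     37    35.03     0.1108
symbol 4     47    31.64     7.4567
Sum = 23.731

23.731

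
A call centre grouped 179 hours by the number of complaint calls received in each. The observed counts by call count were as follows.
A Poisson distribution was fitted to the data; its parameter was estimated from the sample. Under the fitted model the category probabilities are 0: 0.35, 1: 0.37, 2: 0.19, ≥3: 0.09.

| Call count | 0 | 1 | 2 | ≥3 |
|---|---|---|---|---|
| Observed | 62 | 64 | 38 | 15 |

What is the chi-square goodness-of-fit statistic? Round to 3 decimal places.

Expected counts E_i = n·p_i: 179×0.35 = 62.65, 179×0.37 = 66.23, 179×0.19 = 34.01, 179×0.09 = 16.11.
0: (62 − 62.65)²/62.65 = 0.4225/62.65 = 0.0067
1: (64 − 66.23)²/66.23 = 4.9729/66.23 = 0.0751
2: (38 − 34.01)²/34.01 = 15.9201/34.01 = 0.4681
≥3: (15 − 16.11)²/16.11 = 1.2321/16.11 = 0.0765
Sum = 0.626

0.626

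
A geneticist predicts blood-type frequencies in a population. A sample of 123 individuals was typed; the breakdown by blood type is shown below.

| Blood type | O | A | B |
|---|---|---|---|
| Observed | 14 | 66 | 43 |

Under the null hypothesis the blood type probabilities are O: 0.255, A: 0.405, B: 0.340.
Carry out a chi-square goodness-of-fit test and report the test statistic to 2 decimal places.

Expected counts E_i = n·p_i: 123×0.255 = 31.365, 123×0.405 = 49.815, 123×0.340 = 41.82.
χ² = (14−31.365)²/31.365 + (66−49.815)²/49.815 + (43−41.82)²/41.82
   = 9.614 + 5.259 + 0.033
Sum = 14.91

14.91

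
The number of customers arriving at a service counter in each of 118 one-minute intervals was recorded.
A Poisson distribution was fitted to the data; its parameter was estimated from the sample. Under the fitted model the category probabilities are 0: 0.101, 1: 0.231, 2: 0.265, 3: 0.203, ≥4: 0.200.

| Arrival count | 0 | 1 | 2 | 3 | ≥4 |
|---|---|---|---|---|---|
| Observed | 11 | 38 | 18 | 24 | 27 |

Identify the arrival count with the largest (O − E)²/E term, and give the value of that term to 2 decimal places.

Expected counts E_i = n·p_i: 118×0.101 = 11.918, 118×0.231 = 27.258, 118×0.265 = 31.27, 118×0.203 = 23.954, 118×0.200 = 23.6.
χ² = (11−11.918)²/11.918 + (38−27.258)²/27.258 + (18−31.27)²/31.27 + (24−23.954)²/23.954 + (27−23.6)²/23.6
   = 0.071 + 4.233 + 5.631 + 0.000 + 0.490
The largest term is for 2: 5.63.

2, 5.63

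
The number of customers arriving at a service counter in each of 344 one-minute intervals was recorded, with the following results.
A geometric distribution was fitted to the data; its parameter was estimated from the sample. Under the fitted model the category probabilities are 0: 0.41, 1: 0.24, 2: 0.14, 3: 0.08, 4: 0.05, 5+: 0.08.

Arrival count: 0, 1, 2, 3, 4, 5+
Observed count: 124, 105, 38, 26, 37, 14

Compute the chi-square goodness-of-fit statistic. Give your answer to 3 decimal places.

39.820

Expected counts E_i = n·p_i: 344×0.41 = 141.04, 344×0.24 = 82.56, 344×0.14 = 48.16, 344×0.08 = 27.52, 344×0.05 = 17.2, 344×0.08 = 27.52.
0: (124 − 141.04)²/141.04 = 290.3616/141.04 = 2.0587
1: (105 − 82.56)²/82.56 = 503.5536/82.56 = 6.0992
2: (38 − 48.16)²/48.16 = 103.2256/48.16 = 2.1434
3: (26 − 27.52)²/27.52 = 2.3104/27.52 = 0.0840
4: (37 − 17.2)²/17.2 = 392.04/17.2 = 22.7930
5+: (14 − 27.52)²/27.52 = 182.7904/27.52 = 6.6421
Sum = 39.820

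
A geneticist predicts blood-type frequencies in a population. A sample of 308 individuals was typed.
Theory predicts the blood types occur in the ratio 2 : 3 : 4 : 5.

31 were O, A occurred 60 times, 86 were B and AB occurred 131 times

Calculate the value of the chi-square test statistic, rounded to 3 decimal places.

Ratio total = 14. Expected counts: 308×2/14 = 44, 308×3/14 = 66, 308×4/14 = 88, 308×5/14 = 110.
O: (31 − 44)²/44 = 169/44 = 3.8409
A: (60 − 66)²/66 = 36/66 = 0.5455
B: (86 − 88)²/88 = 4/88 = 0.0455
AB: (131 − 110)²/110 = 441/110 = 4.0091
Sum = 8.441

8.441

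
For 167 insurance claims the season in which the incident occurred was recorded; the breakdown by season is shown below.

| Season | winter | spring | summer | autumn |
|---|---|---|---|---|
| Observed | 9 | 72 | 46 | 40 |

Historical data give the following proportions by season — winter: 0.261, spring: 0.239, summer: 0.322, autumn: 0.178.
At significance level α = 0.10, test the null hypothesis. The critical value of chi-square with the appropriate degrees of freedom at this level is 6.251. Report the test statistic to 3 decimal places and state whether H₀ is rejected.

57.916; reject

Expected counts E_i = n·p_i: 167×0.261 = 43.587, 167×0.239 = 39.913, 167×0.322 = 53.774, 167×0.178 = 29.726.
cat         O        E   (O−E)²/E
winter      9   43.587    27.4454
spring     72   39.913    25.7955
summer     46   53.774     1.1239
autumn     40   29.726     3.5509
Sum = 57.916
df = 3. Since 57.916 > 6.251, we reject H₀.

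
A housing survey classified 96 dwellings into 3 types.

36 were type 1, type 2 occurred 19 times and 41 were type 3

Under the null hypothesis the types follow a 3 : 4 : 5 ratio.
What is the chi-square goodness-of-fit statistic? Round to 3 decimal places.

Ratio total = 12. Expected counts: 96×3/12 = 24, 96×4/12 = 32, 96×5/12 = 40.
cat         O        E   (O−E)²/E
type 1     36       24     6.0000
type 2     19       32     5.2813
type 3     41       40     0.0250
Sum = 11.306

11.306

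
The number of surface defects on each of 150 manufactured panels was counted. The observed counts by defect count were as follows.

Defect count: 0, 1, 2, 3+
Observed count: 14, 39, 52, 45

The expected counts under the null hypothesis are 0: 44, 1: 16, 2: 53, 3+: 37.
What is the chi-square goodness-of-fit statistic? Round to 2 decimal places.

cat         O        E   (O−E)²/E
0          14       44     20.455
1          39       16     33.063
2          52       53      0.019
3+         45       37      1.730
Sum = 55.27

55.27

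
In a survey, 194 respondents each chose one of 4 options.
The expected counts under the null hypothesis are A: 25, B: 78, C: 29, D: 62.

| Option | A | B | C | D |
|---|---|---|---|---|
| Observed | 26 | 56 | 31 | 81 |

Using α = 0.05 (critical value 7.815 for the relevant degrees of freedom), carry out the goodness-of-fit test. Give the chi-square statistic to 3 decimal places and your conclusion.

χ² = (26−25)²/25 + (56−78)²/78 + (31−29)²/29 + (81−62)²/62
   = 0.0400 + 6.2051 + 0.1379 + 5.8226
Sum = 12.206
df = 3. Since 12.206 > 7.815, we reject H₀.

12.206; reject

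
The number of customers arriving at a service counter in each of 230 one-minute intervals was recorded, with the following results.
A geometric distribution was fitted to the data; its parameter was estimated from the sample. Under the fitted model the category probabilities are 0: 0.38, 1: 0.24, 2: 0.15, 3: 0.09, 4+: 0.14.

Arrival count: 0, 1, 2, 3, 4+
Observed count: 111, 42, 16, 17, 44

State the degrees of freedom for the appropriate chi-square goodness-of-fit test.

There are k = 5 categories and 1 parameter estimated from the data, so df = 5 − 1 − 1 = 3.

3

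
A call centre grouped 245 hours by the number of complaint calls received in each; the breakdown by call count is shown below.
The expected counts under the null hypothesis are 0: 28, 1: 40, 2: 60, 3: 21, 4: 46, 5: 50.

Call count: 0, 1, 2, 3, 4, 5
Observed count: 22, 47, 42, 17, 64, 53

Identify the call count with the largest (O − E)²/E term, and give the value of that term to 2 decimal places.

cat         O        E   (O−E)²/E
0          22       28      1.286
1          47       40      1.225
2          42       60      5.400
3          17       21      0.762
4          64       46      7.043
5          53       50      0.180
The largest term is for 4: 7.04.

4, 7.04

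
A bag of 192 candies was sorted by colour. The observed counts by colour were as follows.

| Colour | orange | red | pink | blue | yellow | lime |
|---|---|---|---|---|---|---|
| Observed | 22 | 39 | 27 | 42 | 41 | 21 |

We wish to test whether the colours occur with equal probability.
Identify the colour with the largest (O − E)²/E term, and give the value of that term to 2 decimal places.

lime, 3.78

Under H₀ each category has probability 1/6, so each expected count is 192/6 = 32.
orange: (22 − 32)²/32 = 100/32 = 3.125
red: (39 − 32)²/32 = 49/32 = 1.531
pink: (27 − 32)²/32 = 25/32 = 0.781
blue: (42 − 32)²/32 = 100/32 = 3.125
yellow: (41 − 32)²/32 = 81/32 = 2.531
lime: (21 − 32)²/32 = 121/32 = 3.781
The largest term is for lime: 3.78.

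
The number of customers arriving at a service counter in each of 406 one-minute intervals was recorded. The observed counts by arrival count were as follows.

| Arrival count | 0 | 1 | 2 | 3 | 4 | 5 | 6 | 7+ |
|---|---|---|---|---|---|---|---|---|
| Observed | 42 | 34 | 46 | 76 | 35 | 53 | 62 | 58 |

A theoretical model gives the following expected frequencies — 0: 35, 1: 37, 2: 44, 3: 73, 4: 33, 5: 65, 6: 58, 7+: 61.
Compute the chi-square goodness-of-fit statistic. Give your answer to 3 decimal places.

4.617

cat         O        E   (O−E)²/E
0          42       35     1.4000
1          34       37     0.2432
2          46       44     0.0909
3          76       73     0.1233
4          35       33     0.1212
5          53       65     2.2154
6          62       58     0.2759
7+         58       61     0.1475
Sum = 4.617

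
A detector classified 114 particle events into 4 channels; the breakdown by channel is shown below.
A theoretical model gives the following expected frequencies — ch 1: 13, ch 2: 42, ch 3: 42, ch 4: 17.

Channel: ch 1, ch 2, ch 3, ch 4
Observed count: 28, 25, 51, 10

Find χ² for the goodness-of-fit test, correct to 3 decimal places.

29.000

cat         O        E   (O−E)²/E
ch 1       28       13    17.3077
ch 2       25       42     6.8810
ch 3       51       42     1.9286
ch 4       10       17     2.8824
Sum = 29.000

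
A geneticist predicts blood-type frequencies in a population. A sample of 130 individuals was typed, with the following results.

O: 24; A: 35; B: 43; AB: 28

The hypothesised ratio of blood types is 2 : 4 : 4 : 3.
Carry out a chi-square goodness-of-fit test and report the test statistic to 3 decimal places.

1.783

Ratio total = 13. Expected counts: 130×2/13 = 20, 130×4/13 = 40, 130×4/13 = 40, 130×3/13 = 30.
O: (24 − 20)²/20 = 16/20 = 0.8000
A: (35 − 40)²/40 = 25/40 = 0.6250
B: (43 − 40)²/40 = 9/40 = 0.2250
AB: (28 − 30)²/30 = 4/30 = 0.1333
Sum = 1.783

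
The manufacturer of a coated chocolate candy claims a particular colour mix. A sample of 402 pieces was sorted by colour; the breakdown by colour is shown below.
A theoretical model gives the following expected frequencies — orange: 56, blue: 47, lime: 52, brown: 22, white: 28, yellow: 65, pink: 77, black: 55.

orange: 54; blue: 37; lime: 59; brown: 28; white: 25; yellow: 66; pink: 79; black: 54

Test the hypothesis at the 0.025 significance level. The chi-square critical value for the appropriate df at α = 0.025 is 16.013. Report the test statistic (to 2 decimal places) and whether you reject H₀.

orange: (54 − 56)²/56 = 4/56 = 0.071
blue: (37 − 47)²/47 = 100/47 = 2.128
lime: (59 − 52)²/52 = 49/52 = 0.942
brown: (28 − 22)²/22 = 36/22 = 1.636
white: (25 − 28)²/28 = 9/28 = 0.321
yellow: (66 − 65)²/65 = 1/65 = 0.015
pink: (79 − 77)²/77 = 4/77 = 0.052
black: (54 − 55)²/55 = 1/55 = 0.018
Sum = 5.18
df = 7. Since 5.18 < 16.013, we do not reject H₀.

5.18; do not reject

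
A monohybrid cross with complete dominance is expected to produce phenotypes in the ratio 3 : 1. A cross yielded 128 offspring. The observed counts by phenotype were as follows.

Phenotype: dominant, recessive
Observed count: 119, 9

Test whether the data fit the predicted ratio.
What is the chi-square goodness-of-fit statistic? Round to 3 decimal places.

Ratio total = 4. Expected counts: 128×3/4 = 96, 128×1/4 = 32.
cat            O        E   (O−E)²/E
dominant     119       96     5.5104
recessive      9       32    16.5313
Sum = 22.042

22.042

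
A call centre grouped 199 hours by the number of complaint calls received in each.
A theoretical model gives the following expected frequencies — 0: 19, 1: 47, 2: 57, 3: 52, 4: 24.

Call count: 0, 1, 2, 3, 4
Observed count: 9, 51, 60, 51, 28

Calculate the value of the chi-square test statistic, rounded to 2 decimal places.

6.45

χ² = (9−19)²/19 + (51−47)²/47 + (60−57)²/57 + (51−52)²/52 + (28−24)²/24
   = 5.263 + 0.340 + 0.158 + 0.019 + 0.667
Sum = 6.45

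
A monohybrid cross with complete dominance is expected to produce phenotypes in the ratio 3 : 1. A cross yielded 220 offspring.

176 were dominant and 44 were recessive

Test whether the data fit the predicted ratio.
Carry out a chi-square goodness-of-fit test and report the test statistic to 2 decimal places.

2.93

Ratio total = 4. Expected counts: 220×3/4 = 165, 220×1/4 = 55.
χ² = (176−165)²/165 + (44−55)²/55
   = 0.733 + 2.200
Sum = 2.93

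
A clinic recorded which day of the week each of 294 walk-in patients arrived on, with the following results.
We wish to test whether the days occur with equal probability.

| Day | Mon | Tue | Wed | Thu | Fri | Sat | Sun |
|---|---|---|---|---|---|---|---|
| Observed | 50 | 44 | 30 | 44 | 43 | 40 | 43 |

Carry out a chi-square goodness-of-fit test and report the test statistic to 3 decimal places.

Under H₀ each category has probability 1/7, so each expected count is 294/7 = 42.
χ² = (50−42)²/42 + (44−42)²/42 + (30−42)²/42 + (44−42)²/42 + (43−42)²/42 + (40−42)²/42 + (43−42)²/42
   = 1.5238 + 0.0952 + 3.4286 + 0.0952 + 0.0238 + 0.0952 + 0.0238
Sum = 5.286

5.286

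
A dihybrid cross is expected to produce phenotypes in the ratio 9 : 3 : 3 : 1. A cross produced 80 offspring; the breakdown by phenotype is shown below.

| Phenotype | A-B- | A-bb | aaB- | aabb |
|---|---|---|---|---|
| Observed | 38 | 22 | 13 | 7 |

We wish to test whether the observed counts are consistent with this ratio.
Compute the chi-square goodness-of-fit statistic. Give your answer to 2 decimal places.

5.42

Ratio total = 16. Expected counts: 80×9/16 = 45, 80×3/16 = 15, 80×3/16 = 15, 80×1/16 = 5.
A-B-: (38 − 45)²/45 = 49/45 = 1.089
A-bb: (22 − 15)²/15 = 49/15 = 3.267
aaB-: (13 − 15)²/15 = 4/15 = 0.267
aabb: (7 − 5)²/5 = 4/5 = 0.800
Sum = 5.42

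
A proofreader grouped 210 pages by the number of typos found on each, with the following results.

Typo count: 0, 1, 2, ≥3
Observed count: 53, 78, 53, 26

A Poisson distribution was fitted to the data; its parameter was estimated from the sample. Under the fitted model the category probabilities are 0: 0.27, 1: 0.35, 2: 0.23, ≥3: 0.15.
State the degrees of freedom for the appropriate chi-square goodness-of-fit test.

2

There are k = 4 categories and 1 parameter estimated from the data, so df = 4 − 1 − 1 = 2.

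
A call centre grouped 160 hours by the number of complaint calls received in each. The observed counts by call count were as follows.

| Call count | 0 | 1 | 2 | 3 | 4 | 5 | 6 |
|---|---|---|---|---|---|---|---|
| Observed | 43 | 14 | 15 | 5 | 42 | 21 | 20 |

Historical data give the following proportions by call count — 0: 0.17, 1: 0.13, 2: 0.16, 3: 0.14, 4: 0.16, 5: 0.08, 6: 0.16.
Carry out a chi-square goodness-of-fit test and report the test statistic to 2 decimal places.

46.29

Expected counts E_i = n·p_i: 160×0.17 = 27.2, 160×0.13 = 20.8, 160×0.16 = 25.6, 160×0.14 = 22.4, 160×0.16 = 25.6, 160×0.08 = 12.8, 160×0.16 = 25.6.
0: (43 − 27.2)²/27.2 = 249.64/27.2 = 9.178
1: (14 − 20.8)²/20.8 = 46.24/20.8 = 2.223
2: (15 − 25.6)²/25.6 = 112.36/25.6 = 4.389
3: (5 − 22.4)²/22.4 = 302.76/22.4 = 13.516
4: (42 − 25.6)²/25.6 = 268.96/25.6 = 10.506
5: (21 − 12.8)²/12.8 = 67.24/12.8 = 5.253
6: (20 − 25.6)²/25.6 = 31.36/25.6 = 1.225
Sum = 46.29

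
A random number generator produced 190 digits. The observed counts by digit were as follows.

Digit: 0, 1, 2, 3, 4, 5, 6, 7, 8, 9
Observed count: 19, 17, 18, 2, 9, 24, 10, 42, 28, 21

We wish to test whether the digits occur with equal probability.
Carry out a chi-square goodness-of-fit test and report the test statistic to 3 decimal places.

Expected count for each of the 10 categories: 190/10 = 19.
0: (19 − 19)²/19 = 0/19 = 0.0000
1: (17 − 19)²/19 = 4/19 = 0.2105
2: (18 − 19)²/19 = 1/19 = 0.0526
3: (2 − 19)²/19 = 289/19 = 15.2105
4: (9 − 19)²/19 = 100/19 = 5.2632
5: (24 − 19)²/19 = 25/19 = 1.3158
6: (10 − 19)²/19 = 81/19 = 4.2632
7: (42 − 19)²/19 = 529/19 = 27.8421
8: (28 − 19)²/19 = 81/19 = 4.2632
9: (21 − 19)²/19 = 4/19 = 0.2105
Sum = 58.632

58.632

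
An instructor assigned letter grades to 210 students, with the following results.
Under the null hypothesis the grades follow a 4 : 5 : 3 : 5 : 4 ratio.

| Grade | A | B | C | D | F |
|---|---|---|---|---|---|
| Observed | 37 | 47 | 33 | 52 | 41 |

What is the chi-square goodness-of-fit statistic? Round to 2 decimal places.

0.81

Ratio total = 21. Expected counts: 210×4/21 = 40, 210×5/21 = 50, 210×3/21 = 30, 210×5/21 = 50, 210×4/21 = 40.
cat         O        E   (O−E)²/E
A          37       40      0.225
B          47       50      0.180
C          33       30      0.300
D          52       50      0.080
F          41       40      0.025
Sum = 0.81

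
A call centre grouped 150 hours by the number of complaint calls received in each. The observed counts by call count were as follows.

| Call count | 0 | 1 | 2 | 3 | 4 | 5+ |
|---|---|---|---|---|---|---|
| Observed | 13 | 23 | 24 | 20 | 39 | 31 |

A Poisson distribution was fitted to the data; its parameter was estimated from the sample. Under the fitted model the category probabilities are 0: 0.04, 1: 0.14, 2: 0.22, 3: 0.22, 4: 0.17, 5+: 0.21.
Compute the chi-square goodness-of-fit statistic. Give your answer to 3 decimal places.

Expected counts E_i = n·p_i: 150×0.04 = 6, 150×0.14 = 21, 150×0.22 = 33, 150×0.22 = 33, 150×0.17 = 25.5, 150×0.21 = 31.5.
0: (13 − 6)²/6 = 49/6 = 8.1667
1: (23 − 21)²/21 = 4/21 = 0.1905
2: (24 − 33)²/33 = 81/33 = 2.4545
3: (20 − 33)²/33 = 169/33 = 5.1212
4: (39 − 25.5)²/25.5 = 182.25/25.5 = 7.1471
5+: (31 − 31.5)²/31.5 = 0.25/31.5 = 0.0079
Sum = 23.088

23.088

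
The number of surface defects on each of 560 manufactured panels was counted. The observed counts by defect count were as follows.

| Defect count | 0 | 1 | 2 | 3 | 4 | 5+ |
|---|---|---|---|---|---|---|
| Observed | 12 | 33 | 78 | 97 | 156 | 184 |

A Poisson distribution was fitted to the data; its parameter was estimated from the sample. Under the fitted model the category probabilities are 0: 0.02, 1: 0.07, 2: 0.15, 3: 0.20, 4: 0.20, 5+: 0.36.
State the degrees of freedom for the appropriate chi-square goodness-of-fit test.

There are k = 6 categories and 1 parameter estimated from the data, so df = 6 − 1 − 1 = 4.

4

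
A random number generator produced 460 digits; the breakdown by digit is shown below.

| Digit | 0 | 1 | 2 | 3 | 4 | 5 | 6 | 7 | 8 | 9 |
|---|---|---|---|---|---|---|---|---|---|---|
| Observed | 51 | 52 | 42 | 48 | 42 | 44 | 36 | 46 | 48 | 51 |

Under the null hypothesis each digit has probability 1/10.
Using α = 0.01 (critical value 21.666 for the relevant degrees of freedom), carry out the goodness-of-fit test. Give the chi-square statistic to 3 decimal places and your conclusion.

Under H₀ each category has probability 1/10, so each expected count is 460/10 = 46.
χ² = (51−46)²/46 + (52−46)²/46 + (42−46)²/46 + (48−46)²/46 + (42−46)²/46 + (44−46)²/46 + (36−46)²/46 + (46−46)²/46 + (48−46)²/46 + (51−46)²/46
   = 0.5435 + 0.7826 + 0.3478 + 0.0870 + 0.3478 + 0.0870 + 2.1739 + 0.0000 + 0.0870 + 0.5435
Sum = 5.000
df = 9. Since 5.000 < 21.666, we do not reject H₀.

5.000; do not reject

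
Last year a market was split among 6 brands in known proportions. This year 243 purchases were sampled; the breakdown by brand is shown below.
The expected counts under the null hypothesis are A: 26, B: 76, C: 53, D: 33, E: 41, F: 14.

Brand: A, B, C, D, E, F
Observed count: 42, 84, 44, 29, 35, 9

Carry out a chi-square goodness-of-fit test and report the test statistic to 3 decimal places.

15.365

A: (42 − 26)²/26 = 256/26 = 9.8462
B: (84 − 76)²/76 = 64/76 = 0.8421
C: (44 − 53)²/53 = 81/53 = 1.5283
D: (29 − 33)²/33 = 16/33 = 0.4848
E: (35 − 41)²/41 = 36/41 = 0.8780
F: (9 − 14)²/14 = 25/14 = 1.7857
Sum = 15.365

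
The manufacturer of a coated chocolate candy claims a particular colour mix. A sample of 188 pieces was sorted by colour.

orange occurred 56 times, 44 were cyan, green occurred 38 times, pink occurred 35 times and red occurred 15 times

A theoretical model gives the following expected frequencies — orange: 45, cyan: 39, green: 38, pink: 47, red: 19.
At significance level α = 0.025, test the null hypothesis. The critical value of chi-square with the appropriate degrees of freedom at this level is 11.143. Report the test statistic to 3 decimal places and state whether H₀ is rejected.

7.236; do not reject

cat         O        E   (O−E)²/E
orange     56       45     2.6889
cyan       44       39     0.6410
green      38       38     0.0000
pink       35       47     3.0638
red        15       19     0.8421
Sum = 7.236
df = 4. Since 7.236 < 11.143, we do not reject H₀.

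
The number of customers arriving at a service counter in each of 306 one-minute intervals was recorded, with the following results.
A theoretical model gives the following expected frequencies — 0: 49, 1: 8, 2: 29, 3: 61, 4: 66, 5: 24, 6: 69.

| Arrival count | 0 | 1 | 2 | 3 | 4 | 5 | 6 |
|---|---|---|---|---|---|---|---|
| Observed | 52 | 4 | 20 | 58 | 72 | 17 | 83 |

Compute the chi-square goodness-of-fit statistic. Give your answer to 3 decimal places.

cat         O        E   (O−E)²/E
0          52       49     0.1837
1           4        8     2.0000
2          20       29     2.7931
3          58       61     0.1475
4          72       66     0.5455
5          17       24     2.0417
6          83       69     2.8406
Sum = 10.552

10.552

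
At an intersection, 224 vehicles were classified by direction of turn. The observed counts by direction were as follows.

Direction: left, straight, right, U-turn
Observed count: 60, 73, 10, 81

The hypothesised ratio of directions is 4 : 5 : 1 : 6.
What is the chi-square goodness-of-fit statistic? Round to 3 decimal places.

Ratio total = 16. Expected counts: 224×4/16 = 56, 224×5/16 = 70, 224×1/16 = 14, 224×6/16 = 84.
χ² = (60−56)²/56 + (73−70)²/70 + (10−14)²/14 + (81−84)²/84
   = 0.2857 + 0.1286 + 1.1429 + 0.1071
Sum = 1.664

1.664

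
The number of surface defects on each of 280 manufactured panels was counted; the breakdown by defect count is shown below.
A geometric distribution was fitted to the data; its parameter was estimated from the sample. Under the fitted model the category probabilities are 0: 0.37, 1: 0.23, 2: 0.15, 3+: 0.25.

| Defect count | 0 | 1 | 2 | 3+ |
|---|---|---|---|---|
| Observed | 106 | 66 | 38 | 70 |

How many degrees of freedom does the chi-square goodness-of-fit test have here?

There are k = 4 categories and 1 parameter estimated from the data, so df = 4 − 1 − 1 = 2.

2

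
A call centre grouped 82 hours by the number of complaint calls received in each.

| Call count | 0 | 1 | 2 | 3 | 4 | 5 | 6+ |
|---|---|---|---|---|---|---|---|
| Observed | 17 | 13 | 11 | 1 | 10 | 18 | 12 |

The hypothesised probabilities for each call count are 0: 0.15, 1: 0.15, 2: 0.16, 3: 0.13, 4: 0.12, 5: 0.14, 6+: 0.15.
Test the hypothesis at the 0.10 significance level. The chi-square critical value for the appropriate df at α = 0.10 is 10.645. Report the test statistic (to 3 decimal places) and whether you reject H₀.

14.645; reject

Expected counts E_i = n·p_i: 82×0.15 = 12.3, 82×0.15 = 12.3, 82×0.16 = 13.12, 82×0.13 = 10.66, 82×0.12 = 9.84, 82×0.14 = 11.48, 82×0.15 = 12.3.
cat         O        E   (O−E)²/E
0          17     12.3     1.7959
1          13     12.3     0.0398
2          11    13.12     0.3426
3           1    10.66     8.7538
4          10     9.84     0.0026
5          18    11.48     3.7030
6+         12     12.3     0.0073
Sum = 14.645
df = 6. Since 14.645 > 10.645, we reject H₀.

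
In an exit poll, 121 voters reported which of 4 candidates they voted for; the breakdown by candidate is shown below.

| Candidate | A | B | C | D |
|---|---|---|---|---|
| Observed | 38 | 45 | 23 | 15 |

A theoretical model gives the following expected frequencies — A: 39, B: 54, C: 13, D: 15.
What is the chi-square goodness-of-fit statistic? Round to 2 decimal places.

cat         O        E   (O−E)²/E
A          38       39      0.026
B          45       54      1.500
C          23       13      7.692
D          15       15      0.000
Sum = 9.22

9.22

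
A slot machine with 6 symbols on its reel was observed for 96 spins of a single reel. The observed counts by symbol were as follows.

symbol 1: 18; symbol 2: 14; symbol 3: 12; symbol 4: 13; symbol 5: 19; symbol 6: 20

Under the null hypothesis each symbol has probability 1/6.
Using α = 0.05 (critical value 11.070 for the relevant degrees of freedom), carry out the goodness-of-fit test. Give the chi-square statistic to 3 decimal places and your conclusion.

Expected count for each of the 6 categories: 96/6 = 16.
χ² = (18−16)²/16 + (14−16)²/16 + (12−16)²/16 + (13−16)²/16 + (19−16)²/16 + (20−16)²/16
   = 0.2500 + 0.2500 + 1.0000 + 0.5625 + 0.5625 + 1.0000
Sum = 3.625
df = 5. Since 3.625 < 11.070, we do not reject H₀.

3.625; do not reject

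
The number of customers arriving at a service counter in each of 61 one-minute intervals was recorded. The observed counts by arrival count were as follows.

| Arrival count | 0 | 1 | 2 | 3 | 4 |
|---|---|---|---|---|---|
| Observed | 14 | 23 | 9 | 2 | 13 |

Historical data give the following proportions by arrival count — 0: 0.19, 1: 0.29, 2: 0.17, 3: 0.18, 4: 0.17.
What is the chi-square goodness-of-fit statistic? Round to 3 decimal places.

Expected counts E_i = n·p_i: 61×0.19 = 11.59, 61×0.29 = 17.69, 61×0.17 = 10.37, 61×0.18 = 10.98, 61×0.17 = 10.37.
χ² = (14−11.59)²/11.59 + (23−17.69)²/17.69 + (9−10.37)²/10.37 + (2−10.98)²/10.98 + (13−10.37)²/10.37
   = 0.5011 + 1.5939 + 0.1810 + 7.3443 + 0.6670
Sum = 10.287

10.287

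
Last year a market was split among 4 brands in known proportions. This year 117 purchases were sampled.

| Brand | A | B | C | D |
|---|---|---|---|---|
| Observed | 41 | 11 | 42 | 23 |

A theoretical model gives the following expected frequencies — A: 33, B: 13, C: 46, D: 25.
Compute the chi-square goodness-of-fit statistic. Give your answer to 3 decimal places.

cat         O        E   (O−E)²/E
A          41       33     1.9394
B          11       13     0.3077
C          42       46     0.3478
D          23       25     0.1600
Sum = 2.755

2.755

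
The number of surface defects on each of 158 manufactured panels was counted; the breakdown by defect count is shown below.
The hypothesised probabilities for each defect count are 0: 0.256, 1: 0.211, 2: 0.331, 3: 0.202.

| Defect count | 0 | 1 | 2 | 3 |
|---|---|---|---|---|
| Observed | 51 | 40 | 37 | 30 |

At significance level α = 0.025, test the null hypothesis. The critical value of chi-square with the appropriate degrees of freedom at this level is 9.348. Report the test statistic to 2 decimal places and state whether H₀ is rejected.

8.67; do not reject

Expected counts E_i = n·p_i: 158×0.256 = 40.448, 158×0.211 = 33.338, 158×0.331 = 52.298, 158×0.202 = 31.916.
χ² = (51−40.448)²/40.448 + (40−33.338)²/33.338 + (37−52.298)²/52.298 + (30−31.916)²/31.916
   = 2.753 + 1.331 + 4.475 + 0.115
Sum = 8.67
df = 3. Since 8.67 < 9.348, we do not reject H₀.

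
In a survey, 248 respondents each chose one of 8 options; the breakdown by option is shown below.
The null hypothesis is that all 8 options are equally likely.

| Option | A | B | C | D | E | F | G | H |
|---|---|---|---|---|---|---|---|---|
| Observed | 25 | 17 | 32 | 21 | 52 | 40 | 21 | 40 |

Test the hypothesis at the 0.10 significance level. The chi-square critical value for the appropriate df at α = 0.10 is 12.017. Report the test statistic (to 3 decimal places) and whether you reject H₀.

33.419; reject

Expected count for each of the 8 categories: 248/8 = 31.
cat         O        E   (O−E)²/E
A          25       31     1.1613
B          17       31     6.3226
C          32       31     0.0323
D          21       31     3.2258
E          52       31    14.2258
F          40       31     2.6129
G          21       31     3.2258
H          40       31     2.6129
Sum = 33.419
df = 7. Since 33.419 > 12.017, we reject H₀.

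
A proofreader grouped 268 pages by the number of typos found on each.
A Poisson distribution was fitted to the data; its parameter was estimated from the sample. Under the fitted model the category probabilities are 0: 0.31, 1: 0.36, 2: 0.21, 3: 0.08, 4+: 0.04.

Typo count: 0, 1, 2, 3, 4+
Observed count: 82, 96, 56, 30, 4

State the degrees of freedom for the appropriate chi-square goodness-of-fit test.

3

There are k = 5 categories and 1 parameter estimated from the data, so df = 5 − 1 − 1 = 3.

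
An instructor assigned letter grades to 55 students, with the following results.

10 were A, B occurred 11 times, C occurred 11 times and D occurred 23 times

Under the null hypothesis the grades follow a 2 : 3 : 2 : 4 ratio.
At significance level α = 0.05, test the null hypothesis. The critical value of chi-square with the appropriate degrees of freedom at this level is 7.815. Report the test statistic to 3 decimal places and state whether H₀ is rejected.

1.617; do not reject

Ratio total = 11. Expected counts: 55×2/11 = 10, 55×3/11 = 15, 55×2/11 = 10, 55×4/11 = 20.
χ² = (10−10)²/10 + (11−15)²/15 + (11−10)²/10 + (23−20)²/20
   = 0.0000 + 1.0667 + 0.1000 + 0.4500
Sum = 1.617
df = 3. Since 1.617 < 7.815, we do not reject H₀.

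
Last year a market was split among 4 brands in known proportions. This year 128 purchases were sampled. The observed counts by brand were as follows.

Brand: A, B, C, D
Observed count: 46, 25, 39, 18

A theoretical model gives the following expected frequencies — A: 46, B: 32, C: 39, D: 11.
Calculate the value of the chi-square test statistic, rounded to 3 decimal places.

5.986

A: (46 − 46)²/46 = 0/46 = 0.0000
B: (25 − 32)²/32 = 49/32 = 1.5313
C: (39 − 39)²/39 = 0/39 = 0.0000
D: (18 − 11)²/11 = 49/11 = 4.4545
Sum = 5.986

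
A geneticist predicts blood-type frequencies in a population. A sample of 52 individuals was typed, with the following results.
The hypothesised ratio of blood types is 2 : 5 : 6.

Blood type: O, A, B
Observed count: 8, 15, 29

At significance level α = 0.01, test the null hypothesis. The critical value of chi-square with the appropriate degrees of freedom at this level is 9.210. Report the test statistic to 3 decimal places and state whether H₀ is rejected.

Ratio total = 13. Expected counts: 52×2/13 = 8, 52×5/13 = 20, 52×6/13 = 24.
χ² = (8−8)²/8 + (15−20)²/20 + (29−24)²/24
   = 0.0000 + 1.2500 + 1.0417
Sum = 2.292
df = 2. Since 2.292 < 9.210, we do not reject H₀.

2.292; do not reject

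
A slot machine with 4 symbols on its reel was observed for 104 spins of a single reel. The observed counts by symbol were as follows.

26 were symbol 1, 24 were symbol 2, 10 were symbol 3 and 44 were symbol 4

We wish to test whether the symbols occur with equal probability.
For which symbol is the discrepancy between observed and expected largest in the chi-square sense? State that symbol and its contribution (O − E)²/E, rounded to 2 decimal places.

symbol 4, 12.46

Expected count for each of the 4 categories: 104/4 = 26.
cat           O        E   (O−E)²/E
symbol 1     26       26      0.000
symbol 2     24       26      0.154
symbol 3     10       26      9.846
symbol 4     44       26     12.462
The largest term is for symbol 4: 12.46.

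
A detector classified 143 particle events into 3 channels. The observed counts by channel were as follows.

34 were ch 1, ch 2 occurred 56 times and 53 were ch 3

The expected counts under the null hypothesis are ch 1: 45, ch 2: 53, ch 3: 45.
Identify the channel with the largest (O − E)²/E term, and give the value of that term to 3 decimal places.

ch 1, 2.689

ch 1: (34 − 45)²/45 = 121/45 = 2.6889
ch 2: (56 − 53)²/53 = 9/53 = 0.1698
ch 3: (53 − 45)²/45 = 64/45 = 1.4222
The largest term is for ch 1: 2.689.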